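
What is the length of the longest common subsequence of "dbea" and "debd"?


LCS of "dbea" and "debd"
DP table:
           d    e    b    d
      0    0    0    0    0
  d   0    1    1    1    1
  b   0    1    1    2    2
  e   0    1    2    2    2
  a   0    1    2    2    2
LCS length = dp[4][4] = 2

2


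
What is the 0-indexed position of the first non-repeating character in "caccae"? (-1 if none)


Input: caccae
Character frequencies:
  'a': 2
  'c': 3
  'e': 1
Scanning left to right for freq == 1:
  Position 0 ('c'): freq=3, skip
  Position 1 ('a'): freq=2, skip
  Position 2 ('c'): freq=3, skip
  Position 3 ('c'): freq=3, skip
  Position 4 ('a'): freq=2, skip
  Position 5 ('e'): unique! => answer = 5

5


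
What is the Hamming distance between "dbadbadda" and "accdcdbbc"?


Comparing "dbadbadda" and "accdcdbbc" position by position:
  Position 0: 'd' vs 'a' => differ
  Position 1: 'b' vs 'c' => differ
  Position 2: 'a' vs 'c' => differ
  Position 3: 'd' vs 'd' => same
  Position 4: 'b' vs 'c' => differ
  Position 5: 'a' vs 'd' => differ
  Position 6: 'd' vs 'b' => differ
  Position 7: 'd' vs 'b' => differ
  Position 8: 'a' vs 'c' => differ
Total differences (Hamming distance): 8

8


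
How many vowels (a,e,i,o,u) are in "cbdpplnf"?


Input: cbdpplnf
Checking each character:
  'c' at position 0: consonant
  'b' at position 1: consonant
  'd' at position 2: consonant
  'p' at position 3: consonant
  'p' at position 4: consonant
  'l' at position 5: consonant
  'n' at position 6: consonant
  'f' at position 7: consonant
Total vowels: 0

0


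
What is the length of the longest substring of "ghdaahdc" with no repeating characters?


Input: "ghdaahdc"
Sliding window (track last position of each char):
  Position 0 ('g'): window [0,0] length 1 -- new best
  Position 1 ('h'): window [0,1] length 2 -- new best
  Position 2 ('d'): window [0,2] length 3 -- new best
  Position 3 ('a'): window [0,3] length 4 -- new best
  Position 4 ('a'): repeat (last at 3), move window start to 4
  Position 4 ('a'): window [4,4] length 1
  Position 5 ('h'): window [4,5] length 2
  Position 6 ('d'): window [4,6] length 3
  Position 7 ('c'): window [4,7] length 4
Longest substring with no repeats: "ghda" with length 4

4


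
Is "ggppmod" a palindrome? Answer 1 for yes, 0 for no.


Input: ggppmod
Reversed: domppgg
  Compare pos 0 ('g') with pos 6 ('d'): MISMATCH
  Compare pos 1 ('g') with pos 5 ('o'): MISMATCH
  Compare pos 2 ('p') with pos 4 ('m'): MISMATCH
Result: not a palindrome

0


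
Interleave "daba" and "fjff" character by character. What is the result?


Interleaving "daba" and "fjff":
  Position 0: 'd' from first, 'f' from second => "df"
  Position 1: 'a' from first, 'j' from second => "aj"
  Position 2: 'b' from first, 'f' from second => "bf"
  Position 3: 'a' from first, 'f' from second => "af"
Result: dfajbfaf

dfajbfaf


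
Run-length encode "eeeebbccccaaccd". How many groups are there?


Input: eeeebbccccaaccd
Scanning for consecutive runs:
  Group 1: 'e' x 4 (positions 0-3)
  Group 2: 'b' x 2 (positions 4-5)
  Group 3: 'c' x 4 (positions 6-9)
  Group 4: 'a' x 2 (positions 10-11)
  Group 5: 'c' x 2 (positions 12-13)
  Group 6: 'd' x 1 (positions 14-14)
Total groups: 6

6


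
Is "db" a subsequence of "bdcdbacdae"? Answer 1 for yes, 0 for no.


Check if "db" is a subsequence of "bdcdbacdae"
Greedy scan:
  Position 0 ('b'): no match needed
  Position 1 ('d'): matches sub[0] = 'd'
  Position 2 ('c'): no match needed
  Position 3 ('d'): no match needed
  Position 4 ('b'): matches sub[1] = 'b'
  Position 5 ('a'): no match needed
  Position 6 ('c'): no match needed
  Position 7 ('d'): no match needed
  Position 8 ('a'): no match needed
  Position 9 ('e'): no match needed
All 2 characters matched => is a subsequence

1


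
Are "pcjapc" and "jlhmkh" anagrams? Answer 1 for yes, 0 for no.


Strings: "pcjapc", "jlhmkh"
Sorted first:  accjpp
Sorted second: hhjklm
Differ at position 0: 'a' vs 'h' => not anagrams

0


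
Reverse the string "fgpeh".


Input: fgpeh
Reading characters right to left:
  Position 4: 'h'
  Position 3: 'e'
  Position 2: 'p'
  Position 1: 'g'
  Position 0: 'f'
Reversed: hepgf

hepgf


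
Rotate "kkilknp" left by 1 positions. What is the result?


Input: "kkilknp", rotate left by 1
First 1 characters: "k"
Remaining characters: "kilknp"
Concatenate remaining + first: "kilknp" + "k" = "kilknpk"

kilknpk


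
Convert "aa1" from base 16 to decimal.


Input: "aa1" in base 16
Positional expansion:
  Digit 'a' (value 10) x 16^2 = 2560
  Digit 'a' (value 10) x 16^1 = 160
  Digit '1' (value 1) x 16^0 = 1
Sum = 2721

2721


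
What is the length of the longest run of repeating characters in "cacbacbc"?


Input: "cacbacbc"
Scanning for longest run:
  Position 1 ('a'): new char, reset run to 1
  Position 2 ('c'): new char, reset run to 1
  Position 3 ('b'): new char, reset run to 1
  Position 4 ('a'): new char, reset run to 1
  Position 5 ('c'): new char, reset run to 1
  Position 6 ('b'): new char, reset run to 1
  Position 7 ('c'): new char, reset run to 1
Longest run: 'c' with length 1

1


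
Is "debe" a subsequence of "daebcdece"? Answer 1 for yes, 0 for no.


Check if "debe" is a subsequence of "daebcdece"
Greedy scan:
  Position 0 ('d'): matches sub[0] = 'd'
  Position 1 ('a'): no match needed
  Position 2 ('e'): matches sub[1] = 'e'
  Position 3 ('b'): matches sub[2] = 'b'
  Position 4 ('c'): no match needed
  Position 5 ('d'): no match needed
  Position 6 ('e'): matches sub[3] = 'e'
  Position 7 ('c'): no match needed
  Position 8 ('e'): no match needed
All 4 characters matched => is a subsequence

1


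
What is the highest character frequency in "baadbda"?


Input: baadbda
Character counts:
  'a': 3
  'b': 2
  'd': 2
Maximum frequency: 3

3


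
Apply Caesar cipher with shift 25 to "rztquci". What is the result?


Caesar cipher: shift "rztquci" by 25
  'r' (pos 17) + 25 = pos 16 = 'q'
  'z' (pos 25) + 25 = pos 24 = 'y'
  't' (pos 19) + 25 = pos 18 = 's'
  'q' (pos 16) + 25 = pos 15 = 'p'
  'u' (pos 20) + 25 = pos 19 = 't'
  'c' (pos 2) + 25 = pos 1 = 'b'
  'i' (pos 8) + 25 = pos 7 = 'h'
Result: qysptbh

qysptbh


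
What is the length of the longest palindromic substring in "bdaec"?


Input: "bdaec"
Checking substrings for palindromes:
  No multi-char palindromic substrings found
Longest palindromic substring: "b" with length 1

1


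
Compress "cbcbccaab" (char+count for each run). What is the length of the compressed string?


Input: cbcbccaab
Runs:
  'c' x 1 => "c1"
  'b' x 1 => "b1"
  'c' x 1 => "c1"
  'b' x 1 => "b1"
  'c' x 2 => "c2"
  'a' x 2 => "a2"
  'b' x 1 => "b1"
Compressed: "c1b1c1b1c2a2b1"
Compressed length: 14

14


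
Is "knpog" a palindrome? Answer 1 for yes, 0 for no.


Input: knpog
Reversed: gopnk
  Compare pos 0 ('k') with pos 4 ('g'): MISMATCH
  Compare pos 1 ('n') with pos 3 ('o'): MISMATCH
Result: not a palindrome

0


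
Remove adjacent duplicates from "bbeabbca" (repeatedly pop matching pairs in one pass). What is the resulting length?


Input: bbeabbca
Stack-based adjacent duplicate removal:
  Read 'b': push. Stack: b
  Read 'b': matches stack top 'b' => pop. Stack: (empty)
  Read 'e': push. Stack: e
  Read 'a': push. Stack: ea
  Read 'b': push. Stack: eab
  Read 'b': matches stack top 'b' => pop. Stack: ea
  Read 'c': push. Stack: eac
  Read 'a': push. Stack: eaca
Final stack: "eaca" (length 4)

4


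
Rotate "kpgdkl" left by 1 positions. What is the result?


Input: "kpgdkl", rotate left by 1
First 1 characters: "k"
Remaining characters: "pgdkl"
Concatenate remaining + first: "pgdkl" + "k" = "pgdklk"

pgdklk


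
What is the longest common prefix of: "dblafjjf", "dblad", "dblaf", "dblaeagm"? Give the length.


Words: dblafjjf, dblad, dblaf, dblaeagm
  Position 0: all 'd' => match
  Position 1: all 'b' => match
  Position 2: all 'l' => match
  Position 3: all 'a' => match
  Position 4: ('f', 'd', 'f', 'e') => mismatch, stop
LCP = "dbla" (length 4)

4


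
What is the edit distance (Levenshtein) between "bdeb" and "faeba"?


Computing edit distance: "bdeb" -> "faeba"
DP table:
           f    a    e    b    a
      0    1    2    3    4    5
  b   1    1    2    3    3    4
  d   2    2    2    3    4    4
  e   3    3    3    2    3    4
  b   4    4    4    3    2    3
Edit distance = dp[4][5] = 3

3


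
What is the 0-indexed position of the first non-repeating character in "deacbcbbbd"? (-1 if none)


Input: deacbcbbbd
Character frequencies:
  'a': 1
  'b': 4
  'c': 2
  'd': 2
  'e': 1
Scanning left to right for freq == 1:
  Position 0 ('d'): freq=2, skip
  Position 1 ('e'): unique! => answer = 1

1


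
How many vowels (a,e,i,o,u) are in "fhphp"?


Input: fhphp
Checking each character:
  'f' at position 0: consonant
  'h' at position 1: consonant
  'p' at position 2: consonant
  'h' at position 3: consonant
  'p' at position 4: consonant
Total vowels: 0

0


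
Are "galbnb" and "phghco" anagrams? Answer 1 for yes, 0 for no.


Strings: "galbnb", "phghco"
Sorted first:  abbgln
Sorted second: cghhop
Differ at position 0: 'a' vs 'c' => not anagrams

0


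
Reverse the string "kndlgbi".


Input: kndlgbi
Reading characters right to left:
  Position 6: 'i'
  Position 5: 'b'
  Position 4: 'g'
  Position 3: 'l'
  Position 2: 'd'
  Position 1: 'n'
  Position 0: 'k'
Reversed: ibgldnk

ibgldnk


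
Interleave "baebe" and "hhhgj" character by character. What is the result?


Interleaving "baebe" and "hhhgj":
  Position 0: 'b' from first, 'h' from second => "bh"
  Position 1: 'a' from first, 'h' from second => "ah"
  Position 2: 'e' from first, 'h' from second => "eh"
  Position 3: 'b' from first, 'g' from second => "bg"
  Position 4: 'e' from first, 'j' from second => "ej"
Result: bhahehbgej

bhahehbgej


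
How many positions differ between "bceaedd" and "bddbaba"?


Comparing "bceaedd" and "bddbaba" position by position:
  Position 0: 'b' vs 'b' => same
  Position 1: 'c' vs 'd' => DIFFER
  Position 2: 'e' vs 'd' => DIFFER
  Position 3: 'a' vs 'b' => DIFFER
  Position 4: 'e' vs 'a' => DIFFER
  Position 5: 'd' vs 'b' => DIFFER
  Position 6: 'd' vs 'a' => DIFFER
Positions that differ: 6

6


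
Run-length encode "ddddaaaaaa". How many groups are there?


Input: ddddaaaaaa
Scanning for consecutive runs:
  Group 1: 'd' x 4 (positions 0-3)
  Group 2: 'a' x 6 (positions 4-9)
Total groups: 2

2


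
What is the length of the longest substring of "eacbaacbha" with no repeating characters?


Input: "eacbaacbha"
Sliding window (track last position of each char):
  Position 0 ('e'): window [0,0] length 1 -- new best
  Position 1 ('a'): window [0,1] length 2 -- new best
  Position 2 ('c'): window [0,2] length 3 -- new best
  Position 3 ('b'): window [0,3] length 4 -- new best
  Position 4 ('a'): repeat (last at 1), move window start to 2
  Position 4 ('a'): window [2,4] length 3
  Position 5 ('a'): repeat (last at 4), move window start to 5
  Position 5 ('a'): window [5,5] length 1
  Position 6 ('c'): window [5,6] length 2
  Position 7 ('b'): window [5,7] length 3
  Position 8 ('h'): window [5,8] length 4
  Position 9 ('a'): repeat (last at 5), move window start to 6
  Position 9 ('a'): window [6,9] length 4
Longest substring with no repeats: "eacb" with length 4

4


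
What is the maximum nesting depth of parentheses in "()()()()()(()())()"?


Input: "()()()()()(()())()"
Tracking depth:
  Position 0 '(': depth becomes 1
  Position 1 ')': depth becomes 0
  Position 2 '(': depth becomes 1
  Position 3 ')': depth becomes 0
  Position 4 '(': depth becomes 1
  Position 5 ')': depth becomes 0
  Position 6 '(': depth becomes 1
  Position 7 ')': depth becomes 0
  Position 8 '(': depth becomes 1
  Position 9 ')': depth becomes 0
  Position 10 '(': depth becomes 1
  Position 11 '(': depth becomes 2
  Position 12 ')': depth becomes 1
  Position 13 '(': depth becomes 2
  Position 14 ')': depth becomes 1
  Position 15 ')': depth becomes 0
  Position 16 '(': depth becomes 1
  Position 17 ')': depth becomes 0
Maximum depth reached: 2

2


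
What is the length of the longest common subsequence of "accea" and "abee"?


LCS of "accea" and "abee"
DP table:
           a    b    e    e
      0    0    0    0    0
  a   0    1    1    1    1
  c   0    1    1    1    1
  c   0    1    1    1    1
  e   0    1    1    2    2
  a   0    1    1    2    2
LCS length = dp[5][4] = 2

2


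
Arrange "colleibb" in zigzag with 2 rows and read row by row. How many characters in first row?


Zigzag "colleibb" into 2 rows:
Placing characters:
  'c' => row 0
  'o' => row 1
  'l' => row 0
  'l' => row 1
  'e' => row 0
  'i' => row 1
  'b' => row 0
  'b' => row 1
Rows:
  Row 0: "cleb"
  Row 1: "olib"
First row length: 4

4


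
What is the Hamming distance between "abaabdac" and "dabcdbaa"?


Comparing "abaabdac" and "dabcdbaa" position by position:
  Position 0: 'a' vs 'd' => differ
  Position 1: 'b' vs 'a' => differ
  Position 2: 'a' vs 'b' => differ
  Position 3: 'a' vs 'c' => differ
  Position 4: 'b' vs 'd' => differ
  Position 5: 'd' vs 'b' => differ
  Position 6: 'a' vs 'a' => same
  Position 7: 'c' vs 'a' => differ
Total differences (Hamming distance): 7

7


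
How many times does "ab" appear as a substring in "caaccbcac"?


Searching for "ab" in "caaccbcac"
Scanning each position:
  Position 0: "ca" => no
  Position 1: "aa" => no
  Position 2: "ac" => no
  Position 3: "cc" => no
  Position 4: "cb" => no
  Position 5: "bc" => no
  Position 6: "ca" => no
  Position 7: "ac" => no
Total occurrences: 0

0


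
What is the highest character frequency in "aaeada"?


Input: aaeada
Character counts:
  'a': 4
  'd': 1
  'e': 1
Maximum frequency: 4

4


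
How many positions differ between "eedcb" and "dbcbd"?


Comparing "eedcb" and "dbcbd" position by position:
  Position 0: 'e' vs 'd' => DIFFER
  Position 1: 'e' vs 'b' => DIFFER
  Position 2: 'd' vs 'c' => DIFFER
  Position 3: 'c' vs 'b' => DIFFER
  Position 4: 'b' vs 'd' => DIFFER
Positions that differ: 5

5


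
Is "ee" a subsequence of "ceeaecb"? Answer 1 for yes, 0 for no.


Check if "ee" is a subsequence of "ceeaecb"
Greedy scan:
  Position 0 ('c'): no match needed
  Position 1 ('e'): matches sub[0] = 'e'
  Position 2 ('e'): matches sub[1] = 'e'
  Position 3 ('a'): no match needed
  Position 4 ('e'): no match needed
  Position 5 ('c'): no match needed
  Position 6 ('b'): no match needed
All 2 characters matched => is a subsequence

1


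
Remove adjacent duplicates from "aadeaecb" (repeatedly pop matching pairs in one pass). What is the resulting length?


Input: aadeaecb
Stack-based adjacent duplicate removal:
  Read 'a': push. Stack: a
  Read 'a': matches stack top 'a' => pop. Stack: (empty)
  Read 'd': push. Stack: d
  Read 'e': push. Stack: de
  Read 'a': push. Stack: dea
  Read 'e': push. Stack: deae
  Read 'c': push. Stack: deaec
  Read 'b': push. Stack: deaecb
Final stack: "deaecb" (length 6)

6


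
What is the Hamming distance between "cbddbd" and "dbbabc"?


Comparing "cbddbd" and "dbbabc" position by position:
  Position 0: 'c' vs 'd' => differ
  Position 1: 'b' vs 'b' => same
  Position 2: 'd' vs 'b' => differ
  Position 3: 'd' vs 'a' => differ
  Position 4: 'b' vs 'b' => same
  Position 5: 'd' vs 'c' => differ
Total differences (Hamming distance): 4

4


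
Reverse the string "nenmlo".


Input: nenmlo
Reading characters right to left:
  Position 5: 'o'
  Position 4: 'l'
  Position 3: 'm'
  Position 2: 'n'
  Position 1: 'e'
  Position 0: 'n'
Reversed: olmnen

olmnen


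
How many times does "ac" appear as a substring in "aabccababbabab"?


Searching for "ac" in "aabccababbabab"
Scanning each position:
  Position 0: "aa" => no
  Position 1: "ab" => no
  Position 2: "bc" => no
  Position 3: "cc" => no
  Position 4: "ca" => no
  Position 5: "ab" => no
  Position 6: "ba" => no
  Position 7: "ab" => no
  Position 8: "bb" => no
  Position 9: "ba" => no
  Position 10: "ab" => no
  Position 11: "ba" => no
  Position 12: "ab" => no
Total occurrences: 0

0


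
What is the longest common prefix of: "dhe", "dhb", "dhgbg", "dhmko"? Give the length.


Words: dhe, dhb, dhgbg, dhmko
  Position 0: all 'd' => match
  Position 1: all 'h' => match
  Position 2: ('e', 'b', 'g', 'm') => mismatch, stop
LCP = "dh" (length 2)

2


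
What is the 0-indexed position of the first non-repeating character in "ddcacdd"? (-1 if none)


Input: ddcacdd
Character frequencies:
  'a': 1
  'c': 2
  'd': 4
Scanning left to right for freq == 1:
  Position 0 ('d'): freq=4, skip
  Position 1 ('d'): freq=4, skip
  Position 2 ('c'): freq=2, skip
  Position 3 ('a'): unique! => answer = 3

3


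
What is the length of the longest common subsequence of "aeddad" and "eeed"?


LCS of "aeddad" and "eeed"
DP table:
           e    e    e    d
      0    0    0    0    0
  a   0    0    0    0    0
  e   0    1    1    1    1
  d   0    1    1    1    2
  d   0    1    1    1    2
  a   0    1    1    1    2
  d   0    1    1    1    2
LCS length = dp[6][4] = 2

2


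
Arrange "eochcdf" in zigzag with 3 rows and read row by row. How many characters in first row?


Zigzag "eochcdf" into 3 rows:
Placing characters:
  'e' => row 0
  'o' => row 1
  'c' => row 2
  'h' => row 1
  'c' => row 0
  'd' => row 1
  'f' => row 2
Rows:
  Row 0: "ec"
  Row 1: "ohd"
  Row 2: "cf"
First row length: 2

2


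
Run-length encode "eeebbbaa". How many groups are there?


Input: eeebbbaa
Scanning for consecutive runs:
  Group 1: 'e' x 3 (positions 0-2)
  Group 2: 'b' x 3 (positions 3-5)
  Group 3: 'a' x 2 (positions 6-7)
Total groups: 3

3


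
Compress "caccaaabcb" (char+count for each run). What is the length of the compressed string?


Input: caccaaabcb
Runs:
  'c' x 1 => "c1"
  'a' x 1 => "a1"
  'c' x 2 => "c2"
  'a' x 3 => "a3"
  'b' x 1 => "b1"
  'c' x 1 => "c1"
  'b' x 1 => "b1"
Compressed: "c1a1c2a3b1c1b1"
Compressed length: 14

14


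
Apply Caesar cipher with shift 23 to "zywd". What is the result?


Caesar cipher: shift "zywd" by 23
  'z' (pos 25) + 23 = pos 22 = 'w'
  'y' (pos 24) + 23 = pos 21 = 'v'
  'w' (pos 22) + 23 = pos 19 = 't'
  'd' (pos 3) + 23 = pos 0 = 'a'
Result: wvta

wvta


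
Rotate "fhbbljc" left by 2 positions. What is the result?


Input: "fhbbljc", rotate left by 2
First 2 characters: "fh"
Remaining characters: "bbljc"
Concatenate remaining + first: "bbljc" + "fh" = "bbljcfh"

bbljcfh


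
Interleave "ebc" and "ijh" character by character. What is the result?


Interleaving "ebc" and "ijh":
  Position 0: 'e' from first, 'i' from second => "ei"
  Position 1: 'b' from first, 'j' from second => "bj"
  Position 2: 'c' from first, 'h' from second => "ch"
Result: eibjch

eibjch


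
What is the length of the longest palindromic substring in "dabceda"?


Input: "dabceda"
Checking substrings for palindromes:
  No multi-char palindromic substrings found
Longest palindromic substring: "d" with length 1

1


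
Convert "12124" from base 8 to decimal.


Input: "12124" in base 8
Positional expansion:
  Digit '1' (value 1) x 8^4 = 4096
  Digit '2' (value 2) x 8^3 = 1024
  Digit '1' (value 1) x 8^2 = 64
  Digit '2' (value 2) x 8^1 = 16
  Digit '4' (value 4) x 8^0 = 4
Sum = 5204

5204


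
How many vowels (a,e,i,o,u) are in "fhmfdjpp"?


Input: fhmfdjpp
Checking each character:
  'f' at position 0: consonant
  'h' at position 1: consonant
  'm' at position 2: consonant
  'f' at position 3: consonant
  'd' at position 4: consonant
  'j' at position 5: consonant
  'p' at position 6: consonant
  'p' at position 7: consonant
Total vowels: 0

0


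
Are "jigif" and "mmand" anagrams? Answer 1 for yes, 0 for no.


Strings: "jigif", "mmand"
Sorted first:  fgiij
Sorted second: admmn
Differ at position 0: 'f' vs 'a' => not anagrams

0


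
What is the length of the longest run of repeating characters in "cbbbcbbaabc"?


Input: "cbbbcbbaabc"
Scanning for longest run:
  Position 1 ('b'): new char, reset run to 1
  Position 2 ('b'): continues run of 'b', length=2
  Position 3 ('b'): continues run of 'b', length=3
  Position 4 ('c'): new char, reset run to 1
  Position 5 ('b'): new char, reset run to 1
  Position 6 ('b'): continues run of 'b', length=2
  Position 7 ('a'): new char, reset run to 1
  Position 8 ('a'): continues run of 'a', length=2
  Position 9 ('b'): new char, reset run to 1
  Position 10 ('c'): new char, reset run to 1
Longest run: 'b' with length 3

3


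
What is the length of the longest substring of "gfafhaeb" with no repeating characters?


Input: "gfafhaeb"
Sliding window (track last position of each char):
  Position 0 ('g'): window [0,0] length 1 -- new best
  Position 1 ('f'): window [0,1] length 2 -- new best
  Position 2 ('a'): window [0,2] length 3 -- new best
  Position 3 ('f'): repeat (last at 1), move window start to 2
  Position 3 ('f'): window [2,3] length 2
  Position 4 ('h'): window [2,4] length 3
  Position 5 ('a'): repeat (last at 2), move window start to 3
  Position 5 ('a'): window [3,5] length 3
  Position 6 ('e'): window [3,6] length 4 -- new best
  Position 7 ('b'): window [3,7] length 5 -- new best
Longest substring with no repeats: "fhaeb" with length 5

5


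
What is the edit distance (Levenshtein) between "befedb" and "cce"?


Computing edit distance: "befedb" -> "cce"
DP table:
           c    c    e
      0    1    2    3
  b   1    1    2    3
  e   2    2    2    2
  f   3    3    3    3
  e   4    4    4    3
  d   5    5    5    4
  b   6    6    6    5
Edit distance = dp[6][3] = 5

5


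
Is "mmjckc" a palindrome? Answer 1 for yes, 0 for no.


Input: mmjckc
Reversed: ckcjmm
  Compare pos 0 ('m') with pos 5 ('c'): MISMATCH
  Compare pos 1 ('m') with pos 4 ('k'): MISMATCH
  Compare pos 2 ('j') with pos 3 ('c'): MISMATCH
Result: not a palindrome

0


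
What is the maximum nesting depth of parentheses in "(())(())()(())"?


Input: "(())(())()(())"
Tracking depth:
  Position 0 '(': depth becomes 1
  Position 1 '(': depth becomes 2
  Position 2 ')': depth becomes 1
  Position 3 ')': depth becomes 0
  Position 4 '(': depth becomes 1
  Position 5 '(': depth becomes 2
  Position 6 ')': depth becomes 1
  Position 7 ')': depth becomes 0
  Position 8 '(': depth becomes 1
  Position 9 ')': depth becomes 0
  Position 10 '(': depth becomes 1
  Position 11 '(': depth becomes 2
  Position 12 ')': depth becomes 1
  Position 13 ')': depth becomes 0
Maximum depth reached: 2

2


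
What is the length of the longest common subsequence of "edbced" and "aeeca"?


LCS of "edbced" and "aeeca"
DP table:
           a    e    e    c    a
      0    0    0    0    0    0
  e   0    0    1    1    1    1
  d   0    0    1    1    1    1
  b   0    0    1    1    1    1
  c   0    0    1    1    2    2
  e   0    0    1    2    2    2
  d   0    0    1    2    2    2
LCS length = dp[6][5] = 2

2


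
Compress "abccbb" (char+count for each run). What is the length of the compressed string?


Input: abccbb
Runs:
  'a' x 1 => "a1"
  'b' x 1 => "b1"
  'c' x 2 => "c2"
  'b' x 2 => "b2"
Compressed: "a1b1c2b2"
Compressed length: 8

8


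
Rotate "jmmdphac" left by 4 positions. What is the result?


Input: "jmmdphac", rotate left by 4
First 4 characters: "jmmd"
Remaining characters: "phac"
Concatenate remaining + first: "phac" + "jmmd" = "phacjmmd"

phacjmmd


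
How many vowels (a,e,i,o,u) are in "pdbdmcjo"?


Input: pdbdmcjo
Checking each character:
  'p' at position 0: consonant
  'd' at position 1: consonant
  'b' at position 2: consonant
  'd' at position 3: consonant
  'm' at position 4: consonant
  'c' at position 5: consonant
  'j' at position 6: consonant
  'o' at position 7: vowel (running total: 1)
Total vowels: 1

1


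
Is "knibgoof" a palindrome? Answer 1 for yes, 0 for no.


Input: knibgoof
Reversed: foogbink
  Compare pos 0 ('k') with pos 7 ('f'): MISMATCH
  Compare pos 1 ('n') with pos 6 ('o'): MISMATCH
  Compare pos 2 ('i') with pos 5 ('o'): MISMATCH
  Compare pos 3 ('b') with pos 4 ('g'): MISMATCH
Result: not a palindrome

0


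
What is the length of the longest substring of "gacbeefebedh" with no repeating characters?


Input: "gacbeefebedh"
Sliding window (track last position of each char):
  Position 0 ('g'): window [0,0] length 1 -- new best
  Position 1 ('a'): window [0,1] length 2 -- new best
  Position 2 ('c'): window [0,2] length 3 -- new best
  Position 3 ('b'): window [0,3] length 4 -- new best
  Position 4 ('e'): window [0,4] length 5 -- new best
  Position 5 ('e'): repeat (last at 4), move window start to 5
  Position 5 ('e'): window [5,5] length 1
  Position 6 ('f'): window [5,6] length 2
  Position 7 ('e'): repeat (last at 5), move window start to 6
  Position 7 ('e'): window [6,7] length 2
  Position 8 ('b'): window [6,8] length 3
  Position 9 ('e'): repeat (last at 7), move window start to 8
  Position 9 ('e'): window [8,9] length 2
  Position 10 ('d'): window [8,10] length 3
  Position 11 ('h'): window [8,11] length 4
Longest substring with no repeats: "gacbe" with length 5

5


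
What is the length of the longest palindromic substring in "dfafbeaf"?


Input: "dfafbeaf"
Checking substrings for palindromes:
  [1:4] "faf" (len 3) => palindrome
Longest palindromic substring: "faf" with length 3

3


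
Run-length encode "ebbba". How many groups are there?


Input: ebbba
Scanning for consecutive runs:
  Group 1: 'e' x 1 (positions 0-0)
  Group 2: 'b' x 3 (positions 1-3)
  Group 3: 'a' x 1 (positions 4-4)
Total groups: 3

3


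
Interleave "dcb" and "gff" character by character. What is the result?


Interleaving "dcb" and "gff":
  Position 0: 'd' from first, 'g' from second => "dg"
  Position 1: 'c' from first, 'f' from second => "cf"
  Position 2: 'b' from first, 'f' from second => "bf"
Result: dgcfbf

dgcfbf


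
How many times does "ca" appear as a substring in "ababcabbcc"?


Searching for "ca" in "ababcabbcc"
Scanning each position:
  Position 0: "ab" => no
  Position 1: "ba" => no
  Position 2: "ab" => no
  Position 3: "bc" => no
  Position 4: "ca" => MATCH
  Position 5: "ab" => no
  Position 6: "bb" => no
  Position 7: "bc" => no
  Position 8: "cc" => no
Total occurrences: 1

1


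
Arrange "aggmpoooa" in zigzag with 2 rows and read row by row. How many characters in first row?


Zigzag "aggmpoooa" into 2 rows:
Placing characters:
  'a' => row 0
  'g' => row 1
  'g' => row 0
  'm' => row 1
  'p' => row 0
  'o' => row 1
  'o' => row 0
  'o' => row 1
  'a' => row 0
Rows:
  Row 0: "agpoa"
  Row 1: "gmoo"
First row length: 5

5


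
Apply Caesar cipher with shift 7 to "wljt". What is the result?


Caesar cipher: shift "wljt" by 7
  'w' (pos 22) + 7 = pos 3 = 'd'
  'l' (pos 11) + 7 = pos 18 = 's'
  'j' (pos 9) + 7 = pos 16 = 'q'
  't' (pos 19) + 7 = pos 0 = 'a'
Result: dsqa

dsqa


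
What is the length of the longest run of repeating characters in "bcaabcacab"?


Input: "bcaabcacab"
Scanning for longest run:
  Position 1 ('c'): new char, reset run to 1
  Position 2 ('a'): new char, reset run to 1
  Position 3 ('a'): continues run of 'a', length=2
  Position 4 ('b'): new char, reset run to 1
  Position 5 ('c'): new char, reset run to 1
  Position 6 ('a'): new char, reset run to 1
  Position 7 ('c'): new char, reset run to 1
  Position 8 ('a'): new char, reset run to 1
  Position 9 ('b'): new char, reset run to 1
Longest run: 'a' with length 2

2


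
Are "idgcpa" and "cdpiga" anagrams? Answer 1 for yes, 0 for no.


Strings: "idgcpa", "cdpiga"
Sorted first:  acdgip
Sorted second: acdgip
Sorted forms match => anagrams

1


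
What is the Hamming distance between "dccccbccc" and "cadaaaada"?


Comparing "dccccbccc" and "cadaaaada" position by position:
  Position 0: 'd' vs 'c' => differ
  Position 1: 'c' vs 'a' => differ
  Position 2: 'c' vs 'd' => differ
  Position 3: 'c' vs 'a' => differ
  Position 4: 'c' vs 'a' => differ
  Position 5: 'b' vs 'a' => differ
  Position 6: 'c' vs 'a' => differ
  Position 7: 'c' vs 'd' => differ
  Position 8: 'c' vs 'a' => differ
Total differences (Hamming distance): 9

9


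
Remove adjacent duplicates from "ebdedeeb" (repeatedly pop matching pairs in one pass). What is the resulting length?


Input: ebdedeeb
Stack-based adjacent duplicate removal:
  Read 'e': push. Stack: e
  Read 'b': push. Stack: eb
  Read 'd': push. Stack: ebd
  Read 'e': push. Stack: ebde
  Read 'd': push. Stack: ebded
  Read 'e': push. Stack: ebdede
  Read 'e': matches stack top 'e' => pop. Stack: ebded
  Read 'b': push. Stack: ebdedb
Final stack: "ebdedb" (length 6)

6


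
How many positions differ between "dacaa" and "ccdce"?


Comparing "dacaa" and "ccdce" position by position:
  Position 0: 'd' vs 'c' => DIFFER
  Position 1: 'a' vs 'c' => DIFFER
  Position 2: 'c' vs 'd' => DIFFER
  Position 3: 'a' vs 'c' => DIFFER
  Position 4: 'a' vs 'e' => DIFFER
Positions that differ: 5

5


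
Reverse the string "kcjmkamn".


Input: kcjmkamn
Reading characters right to left:
  Position 7: 'n'
  Position 6: 'm'
  Position 5: 'a'
  Position 4: 'k'
  Position 3: 'm'
  Position 2: 'j'
  Position 1: 'c'
  Position 0: 'k'
Reversed: nmakmjck

nmakmjck


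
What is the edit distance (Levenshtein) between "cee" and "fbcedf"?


Computing edit distance: "cee" -> "fbcedf"
DP table:
           f    b    c    e    d    f
      0    1    2    3    4    5    6
  c   1    1    2    2    3    4    5
  e   2    2    2    3    2    3    4
  e   3    3    3    3    3    3    4
Edit distance = dp[3][6] = 4

4


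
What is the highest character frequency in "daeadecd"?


Input: daeadecd
Character counts:
  'a': 2
  'c': 1
  'd': 3
  'e': 2
Maximum frequency: 3

3


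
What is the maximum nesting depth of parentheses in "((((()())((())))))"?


Input: "((((()())((())))))"
Tracking depth:
  Position 0 '(': depth becomes 1
  Position 1 '(': depth becomes 2
  Position 2 '(': depth becomes 3
  Position 3 '(': depth becomes 4
  Position 4 '(': depth becomes 5
  Position 5 ')': depth becomes 4
  Position 6 '(': depth becomes 5
  Position 7 ')': depth becomes 4
  Position 8 ')': depth becomes 3
  Position 9 '(': depth becomes 4
  Position 10 '(': depth becomes 5
  Position 11 '(': depth becomes 6
  Position 12 ')': depth becomes 5
  Position 13 ')': depth becomes 4
  Position 14 ')': depth becomes 3
  Position 15 ')': depth becomes 2
  Position 16 ')': depth becomes 1
  Position 17 ')': depth becomes 0
Maximum depth reached: 6

6


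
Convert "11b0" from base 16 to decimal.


Input: "11b0" in base 16
Positional expansion:
  Digit '1' (value 1) x 16^3 = 4096
  Digit '1' (value 1) x 16^2 = 256
  Digit 'b' (value 11) x 16^1 = 176
  Digit '0' (value 0) x 16^0 = 0
Sum = 4528

4528


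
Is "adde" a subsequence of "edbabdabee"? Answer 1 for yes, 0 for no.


Check if "adde" is a subsequence of "edbabdabee"
Greedy scan:
  Position 0 ('e'): no match needed
  Position 1 ('d'): no match needed
  Position 2 ('b'): no match needed
  Position 3 ('a'): matches sub[0] = 'a'
  Position 4 ('b'): no match needed
  Position 5 ('d'): matches sub[1] = 'd'
  Position 6 ('a'): no match needed
  Position 7 ('b'): no match needed
  Position 8 ('e'): no match needed
  Position 9 ('e'): no match needed
Only matched 2/4 characters => not a subsequence

0


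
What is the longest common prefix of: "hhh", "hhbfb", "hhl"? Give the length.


Words: hhh, hhbfb, hhl
  Position 0: all 'h' => match
  Position 1: all 'h' => match
  Position 2: ('h', 'b', 'l') => mismatch, stop
LCP = "hh" (length 2)

2


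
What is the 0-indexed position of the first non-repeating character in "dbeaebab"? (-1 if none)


Input: dbeaebab
Character frequencies:
  'a': 2
  'b': 3
  'd': 1
  'e': 2
Scanning left to right for freq == 1:
  Position 0 ('d'): unique! => answer = 0

0


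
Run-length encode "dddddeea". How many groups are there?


Input: dddddeea
Scanning for consecutive runs:
  Group 1: 'd' x 5 (positions 0-4)
  Group 2: 'e' x 2 (positions 5-6)
  Group 3: 'a' x 1 (positions 7-7)
Total groups: 3

3


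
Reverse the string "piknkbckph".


Input: piknkbckph
Reading characters right to left:
  Position 9: 'h'
  Position 8: 'p'
  Position 7: 'k'
  Position 6: 'c'
  Position 5: 'b'
  Position 4: 'k'
  Position 3: 'n'
  Position 2: 'k'
  Position 1: 'i'
  Position 0: 'p'
Reversed: hpkcbknkip

hpkcbknkip


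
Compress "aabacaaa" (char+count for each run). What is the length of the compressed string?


Input: aabacaaa
Runs:
  'a' x 2 => "a2"
  'b' x 1 => "b1"
  'a' x 1 => "a1"
  'c' x 1 => "c1"
  'a' x 3 => "a3"
Compressed: "a2b1a1c1a3"
Compressed length: 10

10


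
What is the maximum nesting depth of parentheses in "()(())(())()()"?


Input: "()(())(())()()"
Tracking depth:
  Position 0 '(': depth becomes 1
  Position 1 ')': depth becomes 0
  Position 2 '(': depth becomes 1
  Position 3 '(': depth becomes 2
  Position 4 ')': depth becomes 1
  Position 5 ')': depth becomes 0
  Position 6 '(': depth becomes 1
  Position 7 '(': depth becomes 2
  Position 8 ')': depth becomes 1
  Position 9 ')': depth becomes 0
  Position 10 '(': depth becomes 1
  Position 11 ')': depth becomes 0
  Position 12 '(': depth becomes 1
  Position 13 ')': depth becomes 0
Maximum depth reached: 2

2


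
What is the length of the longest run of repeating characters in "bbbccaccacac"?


Input: "bbbccaccacac"
Scanning for longest run:
  Position 1 ('b'): continues run of 'b', length=2
  Position 2 ('b'): continues run of 'b', length=3
  Position 3 ('c'): new char, reset run to 1
  Position 4 ('c'): continues run of 'c', length=2
  Position 5 ('a'): new char, reset run to 1
  Position 6 ('c'): new char, reset run to 1
  Position 7 ('c'): continues run of 'c', length=2
  Position 8 ('a'): new char, reset run to 1
  Position 9 ('c'): new char, reset run to 1
  Position 10 ('a'): new char, reset run to 1
  Position 11 ('c'): new char, reset run to 1
Longest run: 'b' with length 3

3


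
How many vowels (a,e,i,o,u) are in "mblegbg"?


Input: mblegbg
Checking each character:
  'm' at position 0: consonant
  'b' at position 1: consonant
  'l' at position 2: consonant
  'e' at position 3: vowel (running total: 1)
  'g' at position 4: consonant
  'b' at position 5: consonant
  'g' at position 6: consonant
Total vowels: 1

1


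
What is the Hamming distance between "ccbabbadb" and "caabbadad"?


Comparing "ccbabbadb" and "caabbadad" position by position:
  Position 0: 'c' vs 'c' => same
  Position 1: 'c' vs 'a' => differ
  Position 2: 'b' vs 'a' => differ
  Position 3: 'a' vs 'b' => differ
  Position 4: 'b' vs 'b' => same
  Position 5: 'b' vs 'a' => differ
  Position 6: 'a' vs 'd' => differ
  Position 7: 'd' vs 'a' => differ
  Position 8: 'b' vs 'd' => differ
Total differences (Hamming distance): 7

7


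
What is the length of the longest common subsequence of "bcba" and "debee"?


LCS of "bcba" and "debee"
DP table:
           d    e    b    e    e
      0    0    0    0    0    0
  b   0    0    0    1    1    1
  c   0    0    0    1    1    1
  b   0    0    0    1    1    1
  a   0    0    0    1    1    1
LCS length = dp[4][5] = 1

1


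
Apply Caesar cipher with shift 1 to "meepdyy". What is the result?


Caesar cipher: shift "meepdyy" by 1
  'm' (pos 12) + 1 = pos 13 = 'n'
  'e' (pos 4) + 1 = pos 5 = 'f'
  'e' (pos 4) + 1 = pos 5 = 'f'
  'p' (pos 15) + 1 = pos 16 = 'q'
  'd' (pos 3) + 1 = pos 4 = 'e'
  'y' (pos 24) + 1 = pos 25 = 'z'
  'y' (pos 24) + 1 = pos 25 = 'z'
Result: nffqezz

nffqezz


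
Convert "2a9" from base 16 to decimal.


Input: "2a9" in base 16
Positional expansion:
  Digit '2' (value 2) x 16^2 = 512
  Digit 'a' (value 10) x 16^1 = 160
  Digit '9' (value 9) x 16^0 = 9
Sum = 681

681


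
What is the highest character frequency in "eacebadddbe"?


Input: eacebadddbe
Character counts:
  'a': 2
  'b': 2
  'c': 1
  'd': 3
  'e': 3
Maximum frequency: 3

3


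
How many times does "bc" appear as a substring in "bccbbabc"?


Searching for "bc" in "bccbbabc"
Scanning each position:
  Position 0: "bc" => MATCH
  Position 1: "cc" => no
  Position 2: "cb" => no
  Position 3: "bb" => no
  Position 4: "ba" => no
  Position 5: "ab" => no
  Position 6: "bc" => MATCH
Total occurrences: 2

2


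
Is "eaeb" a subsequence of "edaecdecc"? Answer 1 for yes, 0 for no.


Check if "eaeb" is a subsequence of "edaecdecc"
Greedy scan:
  Position 0 ('e'): matches sub[0] = 'e'
  Position 1 ('d'): no match needed
  Position 2 ('a'): matches sub[1] = 'a'
  Position 3 ('e'): matches sub[2] = 'e'
  Position 4 ('c'): no match needed
  Position 5 ('d'): no match needed
  Position 6 ('e'): no match needed
  Position 7 ('c'): no match needed
  Position 8 ('c'): no match needed
Only matched 3/4 characters => not a subsequence

0


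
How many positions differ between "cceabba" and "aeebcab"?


Comparing "cceabba" and "aeebcab" position by position:
  Position 0: 'c' vs 'a' => DIFFER
  Position 1: 'c' vs 'e' => DIFFER
  Position 2: 'e' vs 'e' => same
  Position 3: 'a' vs 'b' => DIFFER
  Position 4: 'b' vs 'c' => DIFFER
  Position 5: 'b' vs 'a' => DIFFER
  Position 6: 'a' vs 'b' => DIFFER
Positions that differ: 6

6


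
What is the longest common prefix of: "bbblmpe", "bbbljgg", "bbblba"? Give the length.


Words: bbblmpe, bbbljgg, bbblba
  Position 0: all 'b' => match
  Position 1: all 'b' => match
  Position 2: all 'b' => match
  Position 3: all 'l' => match
  Position 4: ('m', 'j', 'b') => mismatch, stop
LCP = "bbbl" (length 4)

4


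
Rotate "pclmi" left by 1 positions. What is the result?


Input: "pclmi", rotate left by 1
First 1 characters: "p"
Remaining characters: "clmi"
Concatenate remaining + first: "clmi" + "p" = "clmip"

clmip


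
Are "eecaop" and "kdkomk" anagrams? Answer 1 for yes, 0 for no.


Strings: "eecaop", "kdkomk"
Sorted first:  aceeop
Sorted second: dkkkmo
Differ at position 0: 'a' vs 'd' => not anagrams

0


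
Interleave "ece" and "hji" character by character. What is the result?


Interleaving "ece" and "hji":
  Position 0: 'e' from first, 'h' from second => "eh"
  Position 1: 'c' from first, 'j' from second => "cj"
  Position 2: 'e' from first, 'i' from second => "ei"
Result: ehcjei

ehcjei


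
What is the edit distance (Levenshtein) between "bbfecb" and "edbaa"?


Computing edit distance: "bbfecb" -> "edbaa"
DP table:
           e    d    b    a    a
      0    1    2    3    4    5
  b   1    1    2    2    3    4
  b   2    2    2    2    3    4
  f   3    3    3    3    3    4
  e   4    3    4    4    4    4
  c   5    4    4    5    5    5
  b   6    5    5    4    5    6
Edit distance = dp[6][5] = 6

6


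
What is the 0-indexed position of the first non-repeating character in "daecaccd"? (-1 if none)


Input: daecaccd
Character frequencies:
  'a': 2
  'c': 3
  'd': 2
  'e': 1
Scanning left to right for freq == 1:
  Position 0 ('d'): freq=2, skip
  Position 1 ('a'): freq=2, skip
  Position 2 ('e'): unique! => answer = 2

2


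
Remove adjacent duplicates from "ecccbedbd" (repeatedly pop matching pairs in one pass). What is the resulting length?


Input: ecccbedbd
Stack-based adjacent duplicate removal:
  Read 'e': push. Stack: e
  Read 'c': push. Stack: ec
  Read 'c': matches stack top 'c' => pop. Stack: e
  Read 'c': push. Stack: ec
  Read 'b': push. Stack: ecb
  Read 'e': push. Stack: ecbe
  Read 'd': push. Stack: ecbed
  Read 'b': push. Stack: ecbedb
  Read 'd': push. Stack: ecbedbd
Final stack: "ecbedbd" (length 7)

7


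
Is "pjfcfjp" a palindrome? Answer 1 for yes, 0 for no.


Input: pjfcfjp
Reversed: pjfcfjp
  Compare pos 0 ('p') with pos 6 ('p'): match
  Compare pos 1 ('j') with pos 5 ('j'): match
  Compare pos 2 ('f') with pos 4 ('f'): match
Result: palindrome

1


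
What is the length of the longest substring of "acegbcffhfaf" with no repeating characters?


Input: "acegbcffhfaf"
Sliding window (track last position of each char):
  Position 0 ('a'): window [0,0] length 1 -- new best
  Position 1 ('c'): window [0,1] length 2 -- new best
  Position 2 ('e'): window [0,2] length 3 -- new best
  Position 3 ('g'): window [0,3] length 4 -- new best
  Position 4 ('b'): window [0,4] length 5 -- new best
  Position 5 ('c'): repeat (last at 1), move window start to 2
  Position 5 ('c'): window [2,5] length 4
  Position 6 ('f'): window [2,6] length 5
  Position 7 ('f'): repeat (last at 6), move window start to 7
  Position 7 ('f'): window [7,7] length 1
  Position 8 ('h'): window [7,8] length 2
  Position 9 ('f'): repeat (last at 7), move window start to 8
  Position 9 ('f'): window [8,9] length 2
  Position 10 ('a'): window [8,10] length 3
  Position 11 ('f'): repeat (last at 9), move window start to 10
  Position 11 ('f'): window [10,11] length 2
Longest substring with no repeats: "acegb" with length 5

5
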